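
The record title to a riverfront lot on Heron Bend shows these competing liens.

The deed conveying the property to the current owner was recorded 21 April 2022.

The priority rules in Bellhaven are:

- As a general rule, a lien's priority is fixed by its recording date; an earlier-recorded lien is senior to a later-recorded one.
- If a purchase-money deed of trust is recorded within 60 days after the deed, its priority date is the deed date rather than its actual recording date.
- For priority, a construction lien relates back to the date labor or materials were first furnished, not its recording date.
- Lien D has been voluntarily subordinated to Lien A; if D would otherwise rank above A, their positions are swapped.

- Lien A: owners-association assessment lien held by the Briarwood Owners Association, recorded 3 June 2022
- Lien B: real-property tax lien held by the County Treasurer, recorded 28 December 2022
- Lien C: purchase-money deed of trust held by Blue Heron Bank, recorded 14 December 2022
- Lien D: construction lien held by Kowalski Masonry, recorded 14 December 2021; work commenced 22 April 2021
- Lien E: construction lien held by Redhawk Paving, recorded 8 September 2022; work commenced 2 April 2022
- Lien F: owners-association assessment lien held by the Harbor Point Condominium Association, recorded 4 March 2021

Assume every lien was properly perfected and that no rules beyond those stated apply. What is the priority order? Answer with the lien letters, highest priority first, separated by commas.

Effective dates after the stated exceptions: C missed the 60-day window (237 days after the deed), so its recording date stands; D relates back to 22 April 2021 (work commenced); E is treated as recorded 2 April 2022, the work-commencement date.
By effective date: F (4 March 2021), D (22 April 2021), E (2 April 2022), A (3 June 2022), C (14 December 2022), B (28 December 2022).
D would otherwise be senior to A, so under the subordination agreement D and A exchange positions.

F, A, E, D, C, B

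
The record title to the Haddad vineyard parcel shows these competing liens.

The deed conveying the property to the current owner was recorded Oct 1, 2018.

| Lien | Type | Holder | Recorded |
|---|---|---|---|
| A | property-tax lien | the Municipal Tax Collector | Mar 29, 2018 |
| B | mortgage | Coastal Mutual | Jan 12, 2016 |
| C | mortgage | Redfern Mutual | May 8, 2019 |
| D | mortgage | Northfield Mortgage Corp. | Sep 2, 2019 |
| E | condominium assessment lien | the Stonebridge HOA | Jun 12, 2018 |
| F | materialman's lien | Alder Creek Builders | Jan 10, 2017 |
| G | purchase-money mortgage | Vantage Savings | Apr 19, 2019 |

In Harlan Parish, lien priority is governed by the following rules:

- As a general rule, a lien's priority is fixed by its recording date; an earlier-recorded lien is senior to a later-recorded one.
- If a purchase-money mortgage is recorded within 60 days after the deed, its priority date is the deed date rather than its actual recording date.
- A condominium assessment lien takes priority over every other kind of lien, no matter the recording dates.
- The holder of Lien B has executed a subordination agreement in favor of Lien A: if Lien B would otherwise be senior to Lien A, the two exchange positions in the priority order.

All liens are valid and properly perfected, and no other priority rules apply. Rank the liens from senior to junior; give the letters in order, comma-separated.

E, A, F, B, G, C, D

Effective dates after the stated exceptions: G was recorded 200 days after the deed, outside the 60-day window, so it keeps its recording date.
E is a condominium assessment lien, so it outranks all other liens regardless of date.
Among the remaining liens, by effective date: B (Jan 12, 2016), F (Jan 10, 2017), A (Mar 29, 2018), G (Apr 19, 2019), C (May 8, 2019), D (Sep 2, 2019).
The subordination applies — B was senior to A — so B and A swap.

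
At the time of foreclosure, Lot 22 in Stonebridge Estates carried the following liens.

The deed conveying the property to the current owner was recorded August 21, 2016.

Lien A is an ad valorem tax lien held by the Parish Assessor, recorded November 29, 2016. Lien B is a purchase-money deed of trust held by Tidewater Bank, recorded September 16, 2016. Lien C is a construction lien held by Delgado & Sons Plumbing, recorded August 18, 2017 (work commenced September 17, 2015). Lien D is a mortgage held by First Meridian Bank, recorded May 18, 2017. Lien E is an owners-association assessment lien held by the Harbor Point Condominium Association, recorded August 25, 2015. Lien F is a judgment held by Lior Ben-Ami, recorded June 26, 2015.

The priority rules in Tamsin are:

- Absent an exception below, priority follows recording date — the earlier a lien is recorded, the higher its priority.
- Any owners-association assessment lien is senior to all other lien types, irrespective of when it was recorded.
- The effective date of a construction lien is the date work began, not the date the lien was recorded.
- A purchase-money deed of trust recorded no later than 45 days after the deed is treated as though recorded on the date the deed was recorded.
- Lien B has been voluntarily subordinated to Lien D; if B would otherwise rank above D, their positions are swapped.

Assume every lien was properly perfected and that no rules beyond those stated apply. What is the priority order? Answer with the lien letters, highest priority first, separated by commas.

Adjusting effective dates: B was recorded within the 45-day window, so its effective date is the deed date August 21, 2016; C's effective date is September 17, 2015, when work began.
E is an owners-association assessment lien and takes priority over every other lien.
Remaining liens by effective date: F (June 26, 2015), C (September 17, 2015), B (August 21, 2016), A (November 29, 2016), D (May 18, 2017).
The subordination applies — B was senior to D — so B and D swap.

E, F, C, D, A, B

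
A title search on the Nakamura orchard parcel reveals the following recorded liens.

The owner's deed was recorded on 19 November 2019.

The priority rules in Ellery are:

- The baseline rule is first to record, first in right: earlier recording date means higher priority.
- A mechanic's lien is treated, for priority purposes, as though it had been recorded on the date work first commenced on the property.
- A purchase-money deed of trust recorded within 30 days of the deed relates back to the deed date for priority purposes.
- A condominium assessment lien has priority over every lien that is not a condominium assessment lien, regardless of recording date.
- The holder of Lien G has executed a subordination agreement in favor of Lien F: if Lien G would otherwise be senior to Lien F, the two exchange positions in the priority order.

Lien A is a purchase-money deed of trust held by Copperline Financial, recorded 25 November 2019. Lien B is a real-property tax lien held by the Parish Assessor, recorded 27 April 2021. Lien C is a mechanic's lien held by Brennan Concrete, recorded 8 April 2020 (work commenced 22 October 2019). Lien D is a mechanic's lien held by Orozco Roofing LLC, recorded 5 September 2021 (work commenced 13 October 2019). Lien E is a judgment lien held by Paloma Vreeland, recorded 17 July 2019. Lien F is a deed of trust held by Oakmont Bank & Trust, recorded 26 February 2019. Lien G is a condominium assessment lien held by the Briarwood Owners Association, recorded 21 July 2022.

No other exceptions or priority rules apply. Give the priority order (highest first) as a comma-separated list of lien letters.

F, G, E, D, C, A, B

Adjusting effective dates: A relates back to the deed date 19 November 2019; C is treated as recorded 22 October 2019, the work-commencement date; D is treated as recorded 13 October 2019, the work-commencement date.
As a condominium assessment lien, G is senior to every other lien.
Among the remaining liens, by effective date: F (26 February 2019), E (17 July 2019), D (13 October 2019), C (22 October 2019), A (19 November 2019), B (27 April 2021).
G is senior to F before the subordination, so the two trade places.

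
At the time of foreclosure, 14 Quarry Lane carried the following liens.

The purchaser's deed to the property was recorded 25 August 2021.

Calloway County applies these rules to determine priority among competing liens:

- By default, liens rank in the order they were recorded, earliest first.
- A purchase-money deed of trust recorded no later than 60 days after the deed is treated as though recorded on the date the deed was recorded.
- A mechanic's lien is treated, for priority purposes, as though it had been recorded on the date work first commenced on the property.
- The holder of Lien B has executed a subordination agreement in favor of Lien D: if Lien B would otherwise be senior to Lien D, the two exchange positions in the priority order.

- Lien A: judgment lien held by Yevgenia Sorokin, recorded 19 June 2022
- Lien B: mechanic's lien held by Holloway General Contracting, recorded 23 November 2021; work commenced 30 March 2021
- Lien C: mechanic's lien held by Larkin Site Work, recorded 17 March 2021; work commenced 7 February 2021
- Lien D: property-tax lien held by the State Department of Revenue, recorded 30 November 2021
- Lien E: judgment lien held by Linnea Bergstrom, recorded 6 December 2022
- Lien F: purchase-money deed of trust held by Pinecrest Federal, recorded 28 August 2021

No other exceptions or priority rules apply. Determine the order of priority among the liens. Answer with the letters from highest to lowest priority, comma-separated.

Adjusting effective dates: B's effective date is 30 March 2021, when work began; C is treated as recorded 7 February 2021, the work-commencement date; F's effective date is the deed date, 25 August 2021.
By effective date, earliest first: C (7 February 2021), B (30 March 2021), F (25 August 2021), D (30 November 2021), A (19 June 2022), E (6 December 2022).
Because B would otherwise rank above D, the subordination swaps them.

C, D, F, B, A, E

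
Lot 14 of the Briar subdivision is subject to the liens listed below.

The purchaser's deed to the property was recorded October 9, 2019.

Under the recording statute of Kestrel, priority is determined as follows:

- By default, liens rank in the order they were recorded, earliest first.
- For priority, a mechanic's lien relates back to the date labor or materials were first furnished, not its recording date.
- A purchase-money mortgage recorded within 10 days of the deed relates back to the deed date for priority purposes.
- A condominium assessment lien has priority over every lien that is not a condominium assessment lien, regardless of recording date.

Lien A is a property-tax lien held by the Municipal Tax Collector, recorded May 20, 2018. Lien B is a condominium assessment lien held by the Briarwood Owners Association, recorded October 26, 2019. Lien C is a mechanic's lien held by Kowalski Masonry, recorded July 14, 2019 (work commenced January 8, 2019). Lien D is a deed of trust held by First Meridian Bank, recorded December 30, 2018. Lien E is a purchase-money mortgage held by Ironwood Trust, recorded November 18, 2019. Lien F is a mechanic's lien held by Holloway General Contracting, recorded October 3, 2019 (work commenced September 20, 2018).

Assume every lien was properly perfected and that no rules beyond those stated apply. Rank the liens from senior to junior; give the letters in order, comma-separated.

B, A, F, D, C, E

Effective dates after the stated exceptions: C's effective date is January 8, 2019, when work began; E was recorded 40 days after the deed — beyond 10 days — so no relation-back applies; F's effective date is September 20, 2018, when work began.
B is a condominium assessment lien, so it outranks all other liens regardless of date.
Among the remaining liens, by effective date: A (May 20, 2018), F (September 20, 2018), D (December 30, 2018), C (January 8, 2019), E (November 18, 2019).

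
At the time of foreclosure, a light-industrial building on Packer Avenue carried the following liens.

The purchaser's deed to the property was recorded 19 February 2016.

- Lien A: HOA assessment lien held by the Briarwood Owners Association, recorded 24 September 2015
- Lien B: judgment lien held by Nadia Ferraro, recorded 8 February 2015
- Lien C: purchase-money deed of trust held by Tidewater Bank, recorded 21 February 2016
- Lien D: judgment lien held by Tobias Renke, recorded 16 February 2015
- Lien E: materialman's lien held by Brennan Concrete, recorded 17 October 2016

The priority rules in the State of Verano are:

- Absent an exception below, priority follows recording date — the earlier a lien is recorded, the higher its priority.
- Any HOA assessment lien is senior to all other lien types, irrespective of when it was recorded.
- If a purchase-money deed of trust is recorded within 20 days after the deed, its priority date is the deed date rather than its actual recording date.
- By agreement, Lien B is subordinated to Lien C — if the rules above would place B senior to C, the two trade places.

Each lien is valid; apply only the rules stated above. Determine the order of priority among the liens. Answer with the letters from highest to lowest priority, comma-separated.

First, effective dates: C relates back to the deed date 19 February 2016.
A is an HOA assessment lien and takes priority over every other lien.
Ordering the rest by effective date: B (8 February 2015), D (16 February 2015), C (19 February 2016), E (17 October 2016).
Because B would otherwise rank above C, the subordination swaps them.

A, C, D, B, E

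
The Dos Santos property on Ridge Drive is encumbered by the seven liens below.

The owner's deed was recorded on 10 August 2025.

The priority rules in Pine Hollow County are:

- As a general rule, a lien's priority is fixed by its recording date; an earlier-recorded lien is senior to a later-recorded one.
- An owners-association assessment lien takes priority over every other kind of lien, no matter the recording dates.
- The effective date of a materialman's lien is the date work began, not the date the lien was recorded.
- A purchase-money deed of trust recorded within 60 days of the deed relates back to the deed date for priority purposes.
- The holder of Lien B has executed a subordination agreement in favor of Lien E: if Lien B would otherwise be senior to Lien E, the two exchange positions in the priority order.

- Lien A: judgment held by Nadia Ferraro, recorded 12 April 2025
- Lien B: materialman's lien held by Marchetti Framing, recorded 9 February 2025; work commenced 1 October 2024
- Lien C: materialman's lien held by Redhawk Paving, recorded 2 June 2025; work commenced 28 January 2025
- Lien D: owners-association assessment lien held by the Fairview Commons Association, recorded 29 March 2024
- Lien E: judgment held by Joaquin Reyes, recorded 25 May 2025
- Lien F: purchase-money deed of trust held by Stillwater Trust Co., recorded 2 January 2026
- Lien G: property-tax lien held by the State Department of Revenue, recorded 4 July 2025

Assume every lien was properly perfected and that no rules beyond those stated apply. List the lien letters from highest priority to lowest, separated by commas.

Effective dates after the stated exceptions: B is treated as recorded 1 October 2024, the work-commencement date; C is treated as recorded 28 January 2025, the work-commencement date; F missed the 60-day window (145 days after the deed), so its recording date stands.
D is an owners-association assessment lien and takes priority over every other lien.
The other liens, earliest effective date first: B (1 October 2024), C (28 January 2025), A (12 April 2025), E (25 May 2025), G (4 July 2025), F (2 January 2026).
B is senior to E before the subordination, so the two trade places.

D, E, C, A, B, G, F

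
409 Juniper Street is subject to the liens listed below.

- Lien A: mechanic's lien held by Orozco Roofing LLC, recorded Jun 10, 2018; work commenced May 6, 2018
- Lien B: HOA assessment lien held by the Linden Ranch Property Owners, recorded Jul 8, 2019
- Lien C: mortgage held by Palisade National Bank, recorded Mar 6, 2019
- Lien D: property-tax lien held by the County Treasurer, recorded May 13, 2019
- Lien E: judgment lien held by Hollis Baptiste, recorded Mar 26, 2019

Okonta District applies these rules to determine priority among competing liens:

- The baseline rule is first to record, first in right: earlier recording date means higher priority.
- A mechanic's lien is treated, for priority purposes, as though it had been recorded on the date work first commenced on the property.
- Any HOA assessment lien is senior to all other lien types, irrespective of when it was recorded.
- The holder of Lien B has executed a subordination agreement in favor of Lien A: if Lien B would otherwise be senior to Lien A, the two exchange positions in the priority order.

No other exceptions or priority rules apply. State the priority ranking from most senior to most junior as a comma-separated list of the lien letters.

First, effective dates: A's effective date is May 6, 2018, when work began.
B is an HOA assessment lien and takes priority over every other lien.
The other liens, earliest effective date first: A (May 6, 2018), C (Mar 6, 2019), E (Mar 26, 2019), D (May 13, 2019).
Because B would otherwise rank above A, the subordination swaps them.

A, B, C, E, D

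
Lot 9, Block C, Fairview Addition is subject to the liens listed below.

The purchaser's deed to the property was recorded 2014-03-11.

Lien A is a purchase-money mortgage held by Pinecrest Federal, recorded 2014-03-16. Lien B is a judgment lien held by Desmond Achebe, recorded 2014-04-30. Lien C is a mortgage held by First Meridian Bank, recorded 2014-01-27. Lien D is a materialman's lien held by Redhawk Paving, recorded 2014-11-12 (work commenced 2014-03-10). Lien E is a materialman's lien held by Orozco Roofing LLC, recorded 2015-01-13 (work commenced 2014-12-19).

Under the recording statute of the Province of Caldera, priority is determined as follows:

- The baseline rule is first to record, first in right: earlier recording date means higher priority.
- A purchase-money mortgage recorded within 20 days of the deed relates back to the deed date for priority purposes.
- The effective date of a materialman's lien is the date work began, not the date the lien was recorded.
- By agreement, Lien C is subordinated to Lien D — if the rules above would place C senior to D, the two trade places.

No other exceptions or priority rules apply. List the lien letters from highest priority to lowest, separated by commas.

Effective dates after the stated exceptions: A's effective date is the deed date, 2014-03-11; D relates back to 2014-03-10 (work commenced); E is treated as recorded 2014-12-19, the work-commencement date.
Ordering by effective date: C (2014-01-27), D (2014-03-10), A (2014-03-11), B (2014-04-30), E (2014-12-19).
C would otherwise be senior to D, so under the subordination agreement C and D exchange positions.

D, C, A, B, E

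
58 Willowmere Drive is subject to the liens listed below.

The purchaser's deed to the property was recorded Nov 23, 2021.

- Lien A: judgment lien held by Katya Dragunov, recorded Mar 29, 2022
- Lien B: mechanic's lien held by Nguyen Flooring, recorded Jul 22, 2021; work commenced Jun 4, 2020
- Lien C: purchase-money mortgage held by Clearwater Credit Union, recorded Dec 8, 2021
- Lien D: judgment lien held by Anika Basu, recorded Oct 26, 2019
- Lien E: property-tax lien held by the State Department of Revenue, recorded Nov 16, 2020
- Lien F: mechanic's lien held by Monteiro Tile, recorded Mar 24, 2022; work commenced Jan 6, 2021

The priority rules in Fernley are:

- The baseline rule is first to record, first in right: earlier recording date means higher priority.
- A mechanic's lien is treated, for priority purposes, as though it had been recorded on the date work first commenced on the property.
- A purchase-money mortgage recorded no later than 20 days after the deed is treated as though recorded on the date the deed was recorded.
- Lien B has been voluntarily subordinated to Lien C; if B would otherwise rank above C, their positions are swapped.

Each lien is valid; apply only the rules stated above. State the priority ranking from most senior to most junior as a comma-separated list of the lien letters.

D, C, E, F, B, A

Effective dates: B relates back to Jun 4, 2020 (work commenced); C's effective date is the deed date, Nov 23, 2021; F's effective date is Jan 6, 2021, when work began.
Ordering by effective date: D (Oct 26, 2019), B (Jun 4, 2020), E (Nov 16, 2020), F (Jan 6, 2021), C (Nov 23, 2021), A (Mar 29, 2022).
B is senior to C before the subordination, so the two trade places.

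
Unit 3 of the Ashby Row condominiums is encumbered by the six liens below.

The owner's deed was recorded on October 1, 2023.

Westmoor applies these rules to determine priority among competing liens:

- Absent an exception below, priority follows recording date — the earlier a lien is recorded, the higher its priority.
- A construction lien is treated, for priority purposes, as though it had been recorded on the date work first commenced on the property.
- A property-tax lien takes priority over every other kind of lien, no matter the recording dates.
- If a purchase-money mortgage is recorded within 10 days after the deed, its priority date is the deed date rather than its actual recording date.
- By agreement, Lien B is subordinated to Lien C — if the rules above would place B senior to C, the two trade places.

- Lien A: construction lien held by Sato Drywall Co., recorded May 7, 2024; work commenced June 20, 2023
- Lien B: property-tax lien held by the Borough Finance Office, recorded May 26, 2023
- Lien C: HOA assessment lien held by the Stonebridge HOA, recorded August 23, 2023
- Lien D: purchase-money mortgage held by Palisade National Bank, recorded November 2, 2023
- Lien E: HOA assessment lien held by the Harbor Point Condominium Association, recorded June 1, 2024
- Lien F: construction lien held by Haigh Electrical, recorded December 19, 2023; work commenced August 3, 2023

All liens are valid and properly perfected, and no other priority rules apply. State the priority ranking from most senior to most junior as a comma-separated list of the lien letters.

C, A, F, B, D, E

Adjusting effective dates: A's effective date is June 20, 2023, when work began; D was recorded 32 days after the deed, outside the 10-day window, so it keeps its recording date; F is treated as recorded August 3, 2023, the work-commencement date.
B is a property-tax lien and takes priority over every other lien.
The other liens, earliest effective date first: A (June 20, 2023), F (August 3, 2023), C (August 23, 2023), D (November 2, 2023), E (June 1, 2024).
Because B would otherwise rank above C, the subordination swaps them.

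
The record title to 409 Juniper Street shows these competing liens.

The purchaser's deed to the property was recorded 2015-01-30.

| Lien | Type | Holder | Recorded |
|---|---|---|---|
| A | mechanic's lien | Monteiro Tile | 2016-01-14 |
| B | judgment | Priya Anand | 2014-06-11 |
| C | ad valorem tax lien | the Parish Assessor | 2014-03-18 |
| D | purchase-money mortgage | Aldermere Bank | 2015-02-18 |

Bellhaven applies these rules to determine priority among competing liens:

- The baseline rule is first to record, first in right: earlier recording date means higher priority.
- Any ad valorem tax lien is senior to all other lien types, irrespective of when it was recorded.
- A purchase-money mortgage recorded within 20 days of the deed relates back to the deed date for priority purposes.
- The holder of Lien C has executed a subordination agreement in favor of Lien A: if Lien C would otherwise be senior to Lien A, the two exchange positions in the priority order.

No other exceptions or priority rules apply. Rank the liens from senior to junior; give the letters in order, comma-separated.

Effective dates after the stated exceptions: D relates back to the deed date 2015-01-30.
C, as an ad valorem tax lien, has superpriority and ranks first.
Among the remaining liens, by effective date: B (2014-06-11), D (2015-01-30), A (2016-01-14).
C is senior to A before the subordination, so the two trade places.

A, B, D, C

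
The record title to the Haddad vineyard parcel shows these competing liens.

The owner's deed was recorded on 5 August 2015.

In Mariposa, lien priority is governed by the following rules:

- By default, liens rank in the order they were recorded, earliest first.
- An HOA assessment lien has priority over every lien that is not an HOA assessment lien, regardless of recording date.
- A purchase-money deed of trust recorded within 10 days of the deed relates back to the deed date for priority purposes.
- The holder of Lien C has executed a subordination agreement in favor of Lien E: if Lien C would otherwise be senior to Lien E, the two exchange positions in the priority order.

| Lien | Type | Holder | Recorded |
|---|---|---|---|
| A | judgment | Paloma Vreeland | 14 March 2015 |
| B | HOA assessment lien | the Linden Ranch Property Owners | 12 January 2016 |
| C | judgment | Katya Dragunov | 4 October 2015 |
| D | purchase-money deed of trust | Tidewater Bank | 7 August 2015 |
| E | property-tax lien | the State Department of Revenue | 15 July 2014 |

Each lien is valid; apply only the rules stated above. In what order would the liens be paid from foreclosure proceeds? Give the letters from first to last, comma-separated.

B, E, A, D, C

Effective dates: D was recorded within the 10-day window, so its effective date is the deed date 5 August 2015.
As an HOA assessment lien, B is senior to every other lien.
Remaining liens by effective date: E (15 July 2014), A (14 March 2015), D (5 August 2015), C (4 October 2015).
C is already junior to E, so the subordination agreement changes nothing.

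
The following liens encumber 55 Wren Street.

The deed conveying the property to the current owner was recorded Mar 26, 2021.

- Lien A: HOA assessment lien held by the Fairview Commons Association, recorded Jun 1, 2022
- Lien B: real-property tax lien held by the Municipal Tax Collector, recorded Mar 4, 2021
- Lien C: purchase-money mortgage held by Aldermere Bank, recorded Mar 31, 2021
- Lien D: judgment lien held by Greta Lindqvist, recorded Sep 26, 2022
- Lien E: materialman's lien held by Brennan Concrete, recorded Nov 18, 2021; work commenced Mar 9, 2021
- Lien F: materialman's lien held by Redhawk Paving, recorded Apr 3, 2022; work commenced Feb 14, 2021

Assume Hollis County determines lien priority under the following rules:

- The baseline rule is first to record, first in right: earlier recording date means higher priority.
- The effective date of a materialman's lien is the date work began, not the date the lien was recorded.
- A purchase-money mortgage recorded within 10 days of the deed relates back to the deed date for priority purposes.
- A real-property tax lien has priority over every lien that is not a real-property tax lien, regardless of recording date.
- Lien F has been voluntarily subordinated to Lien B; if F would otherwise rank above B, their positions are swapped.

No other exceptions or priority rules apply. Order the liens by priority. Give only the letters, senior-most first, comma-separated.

B, F, E, C, A, D

First, effective dates: C relates back to the deed date Mar 26, 2021; E relates back to Mar 9, 2021 (work commenced); F is treated as recorded Feb 14, 2021, the work-commencement date.
B is a real-property tax lien and takes priority over every other lien.
The other liens, earliest effective date first: F (Feb 14, 2021), E (Mar 9, 2021), C (Mar 26, 2021), A (Jun 1, 2022), D (Sep 26, 2022).
F is already junior to B, so the subordination agreement changes nothing.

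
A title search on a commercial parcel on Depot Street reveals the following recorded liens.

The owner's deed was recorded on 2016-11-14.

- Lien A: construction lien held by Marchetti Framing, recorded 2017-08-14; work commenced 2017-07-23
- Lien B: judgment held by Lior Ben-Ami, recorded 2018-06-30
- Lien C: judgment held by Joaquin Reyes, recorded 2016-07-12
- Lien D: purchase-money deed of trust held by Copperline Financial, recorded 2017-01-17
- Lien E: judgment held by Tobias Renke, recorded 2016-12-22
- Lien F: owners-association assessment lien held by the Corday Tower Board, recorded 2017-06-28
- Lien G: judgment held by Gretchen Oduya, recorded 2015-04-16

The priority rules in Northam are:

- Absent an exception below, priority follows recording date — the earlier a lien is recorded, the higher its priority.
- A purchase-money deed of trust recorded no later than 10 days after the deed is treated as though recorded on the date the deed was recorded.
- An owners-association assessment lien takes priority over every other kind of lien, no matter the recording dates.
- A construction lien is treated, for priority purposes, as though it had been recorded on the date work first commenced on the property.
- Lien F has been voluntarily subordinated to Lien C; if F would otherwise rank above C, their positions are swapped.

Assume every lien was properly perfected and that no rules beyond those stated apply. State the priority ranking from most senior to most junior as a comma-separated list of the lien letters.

C, G, F, E, D, A, B

Effective dates: A's effective date is 2017-07-23, when work began; D was recorded 64 days after the deed — beyond 10 days — so no relation-back applies.
As an owners-association assessment lien, F is senior to every other lien.
Remaining liens by effective date: G (2015-04-16), C (2016-07-12), E (2016-12-22), D (2017-01-17), A (2017-07-23), B (2018-06-30).
F is senior to C before the subordination, so the two trade places.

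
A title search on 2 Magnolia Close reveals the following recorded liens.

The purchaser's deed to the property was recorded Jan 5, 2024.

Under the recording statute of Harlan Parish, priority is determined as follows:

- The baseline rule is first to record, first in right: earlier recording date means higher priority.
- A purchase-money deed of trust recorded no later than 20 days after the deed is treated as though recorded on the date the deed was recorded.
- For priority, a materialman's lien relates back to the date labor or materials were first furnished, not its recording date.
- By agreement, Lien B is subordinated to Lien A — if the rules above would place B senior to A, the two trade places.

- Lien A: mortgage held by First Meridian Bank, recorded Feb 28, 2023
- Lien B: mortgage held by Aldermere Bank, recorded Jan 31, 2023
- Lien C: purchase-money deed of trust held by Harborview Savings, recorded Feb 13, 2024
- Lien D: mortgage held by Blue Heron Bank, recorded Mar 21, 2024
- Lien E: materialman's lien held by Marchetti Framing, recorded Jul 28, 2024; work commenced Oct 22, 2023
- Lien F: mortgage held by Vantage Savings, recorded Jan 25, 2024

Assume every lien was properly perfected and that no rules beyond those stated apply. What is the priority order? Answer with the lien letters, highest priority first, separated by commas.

A, B, E, F, C, D

First, effective dates: C missed the 20-day window (39 days after the deed), so its recording date stands; E is treated as recorded Oct 22, 2023, the work-commencement date.
By effective date, earliest first: B (Jan 31, 2023), A (Feb 28, 2023), E (Oct 22, 2023), F (Jan 25, 2024), C (Feb 13, 2024), D (Mar 21, 2024).
B would otherwise be senior to A, so under the subordination agreement B and A exchange positions.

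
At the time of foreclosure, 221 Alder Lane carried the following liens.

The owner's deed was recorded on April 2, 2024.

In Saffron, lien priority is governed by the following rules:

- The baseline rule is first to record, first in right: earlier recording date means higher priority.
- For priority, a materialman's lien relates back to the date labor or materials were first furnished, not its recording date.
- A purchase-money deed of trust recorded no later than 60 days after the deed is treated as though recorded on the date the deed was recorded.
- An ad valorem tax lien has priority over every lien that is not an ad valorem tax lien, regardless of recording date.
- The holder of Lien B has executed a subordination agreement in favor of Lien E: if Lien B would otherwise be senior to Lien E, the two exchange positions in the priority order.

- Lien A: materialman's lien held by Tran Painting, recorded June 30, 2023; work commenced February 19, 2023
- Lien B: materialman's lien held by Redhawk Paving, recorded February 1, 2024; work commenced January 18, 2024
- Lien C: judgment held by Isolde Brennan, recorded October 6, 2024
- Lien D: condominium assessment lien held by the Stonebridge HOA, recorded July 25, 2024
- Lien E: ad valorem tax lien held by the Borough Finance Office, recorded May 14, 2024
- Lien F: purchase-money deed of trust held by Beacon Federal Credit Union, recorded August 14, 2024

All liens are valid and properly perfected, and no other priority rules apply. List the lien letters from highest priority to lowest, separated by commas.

E, A, B, D, F, C

First, effective dates: A's effective date is February 19, 2023, when work began; B is treated as recorded January 18, 2024, the work-commencement date; F was recorded 134 days after the deed, outside the 60-day window, so it keeps its recording date.
E is an ad valorem tax lien and takes priority over every other lien.
Among the remaining liens, by effective date: A (February 19, 2023), B (January 18, 2024), D (July 25, 2024), F (August 14, 2024), C (October 6, 2024).
B already ranks below E; the subordination has no effect.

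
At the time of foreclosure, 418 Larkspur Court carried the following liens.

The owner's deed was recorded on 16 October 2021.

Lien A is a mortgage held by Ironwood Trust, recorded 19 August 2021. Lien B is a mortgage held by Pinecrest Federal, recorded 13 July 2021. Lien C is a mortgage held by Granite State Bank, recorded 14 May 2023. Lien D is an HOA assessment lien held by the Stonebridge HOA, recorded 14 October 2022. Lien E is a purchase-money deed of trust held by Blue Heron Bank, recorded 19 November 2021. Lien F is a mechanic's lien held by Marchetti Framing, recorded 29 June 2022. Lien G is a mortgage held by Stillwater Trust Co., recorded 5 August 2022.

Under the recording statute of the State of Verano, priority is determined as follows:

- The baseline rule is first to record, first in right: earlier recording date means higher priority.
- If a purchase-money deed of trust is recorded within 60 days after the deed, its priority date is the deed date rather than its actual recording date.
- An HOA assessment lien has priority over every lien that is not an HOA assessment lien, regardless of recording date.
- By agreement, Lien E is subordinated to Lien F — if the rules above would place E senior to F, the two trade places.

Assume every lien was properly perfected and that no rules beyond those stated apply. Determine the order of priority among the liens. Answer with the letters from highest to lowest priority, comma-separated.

D, B, A, F, E, G, C

Effective dates: E was recorded within the 60-day window, so its effective date is the deed date 16 October 2021.
D is an HOA assessment lien, so it outranks all other liens regardless of date.
Remaining liens by effective date: B (13 July 2021), A (19 August 2021), E (16 October 2021), F (29 June 2022), G (5 August 2022), C (14 May 2023).
Because E would otherwise rank above F, the subordination swaps them.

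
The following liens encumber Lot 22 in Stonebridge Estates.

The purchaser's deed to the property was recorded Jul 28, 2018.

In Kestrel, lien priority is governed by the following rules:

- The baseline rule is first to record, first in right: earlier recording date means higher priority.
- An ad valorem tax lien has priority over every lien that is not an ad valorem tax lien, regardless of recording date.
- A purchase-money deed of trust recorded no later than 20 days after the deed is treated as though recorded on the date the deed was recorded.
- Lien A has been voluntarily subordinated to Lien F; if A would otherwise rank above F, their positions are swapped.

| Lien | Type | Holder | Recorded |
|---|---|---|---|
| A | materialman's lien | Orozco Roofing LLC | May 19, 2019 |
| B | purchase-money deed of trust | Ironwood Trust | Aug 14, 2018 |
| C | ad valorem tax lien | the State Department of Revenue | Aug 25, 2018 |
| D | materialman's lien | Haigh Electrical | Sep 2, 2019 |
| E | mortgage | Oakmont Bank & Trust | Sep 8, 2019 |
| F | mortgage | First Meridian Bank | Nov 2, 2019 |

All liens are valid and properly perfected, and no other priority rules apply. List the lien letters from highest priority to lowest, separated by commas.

Effective dates after the stated exceptions: B was recorded within the 20-day window, so its effective date is the deed date Jul 28, 2018.
C, as an ad valorem tax lien, has superpriority and ranks first.
Remaining liens by effective date: B (Jul 28, 2018), A (May 19, 2019), D (Sep 2, 2019), E (Sep 8, 2019), F (Nov 2, 2019).
A is senior to F before the subordination, so the two trade places.

C, B, F, D, E, A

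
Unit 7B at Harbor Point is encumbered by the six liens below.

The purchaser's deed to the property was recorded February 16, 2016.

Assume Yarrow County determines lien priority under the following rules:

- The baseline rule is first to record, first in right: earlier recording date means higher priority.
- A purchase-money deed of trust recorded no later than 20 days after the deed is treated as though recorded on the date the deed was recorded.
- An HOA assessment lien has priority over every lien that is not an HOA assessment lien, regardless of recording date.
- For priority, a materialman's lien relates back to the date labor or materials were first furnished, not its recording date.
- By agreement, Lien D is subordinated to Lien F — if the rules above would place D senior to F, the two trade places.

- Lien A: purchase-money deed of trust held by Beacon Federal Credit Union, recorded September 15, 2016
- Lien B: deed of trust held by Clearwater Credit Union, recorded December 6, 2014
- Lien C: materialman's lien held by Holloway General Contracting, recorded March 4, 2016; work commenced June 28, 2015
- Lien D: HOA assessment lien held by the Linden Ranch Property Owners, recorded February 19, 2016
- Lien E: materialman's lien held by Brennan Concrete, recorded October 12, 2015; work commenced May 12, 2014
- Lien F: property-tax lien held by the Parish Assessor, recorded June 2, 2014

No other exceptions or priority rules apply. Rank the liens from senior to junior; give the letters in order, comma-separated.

F, E, D, B, C, A

Adjusting effective dates: A missed the 20-day window (212 days after the deed), so its recording date stands; C's effective date is June 28, 2015, when work began; E relates back to May 12, 2014 (work commenced).
D is an HOA assessment lien and takes priority over every other lien.
Remaining liens by effective date: E (May 12, 2014), F (June 2, 2014), B (December 6, 2014), C (June 28, 2015), A (September 15, 2016).
D would otherwise be senior to F, so under the subordination agreement D and F exchange positions.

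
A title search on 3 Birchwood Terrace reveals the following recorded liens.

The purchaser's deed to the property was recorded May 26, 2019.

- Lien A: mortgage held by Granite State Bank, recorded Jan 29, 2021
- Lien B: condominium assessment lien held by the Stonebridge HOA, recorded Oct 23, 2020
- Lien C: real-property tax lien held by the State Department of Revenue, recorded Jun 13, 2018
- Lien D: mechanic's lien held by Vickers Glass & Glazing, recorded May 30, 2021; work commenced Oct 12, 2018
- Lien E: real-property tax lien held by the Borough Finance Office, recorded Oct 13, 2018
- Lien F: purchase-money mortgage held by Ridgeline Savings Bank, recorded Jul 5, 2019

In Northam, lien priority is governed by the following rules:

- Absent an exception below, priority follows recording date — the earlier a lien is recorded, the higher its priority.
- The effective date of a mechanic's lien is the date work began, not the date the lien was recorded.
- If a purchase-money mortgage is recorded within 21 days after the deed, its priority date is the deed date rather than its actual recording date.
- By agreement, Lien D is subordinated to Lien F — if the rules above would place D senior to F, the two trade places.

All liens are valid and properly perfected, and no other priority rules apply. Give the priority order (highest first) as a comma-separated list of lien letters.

C, F, E, D, B, A

First, effective dates: D is treated as recorded Oct 12, 2018, the work-commencement date; F was recorded 40 days after the deed, outside the 21-day window, so it keeps its recording date.
Ordering by effective date: C (Jun 13, 2018), D (Oct 12, 2018), E (Oct 13, 2018), F (Jul 5, 2019), B (Oct 23, 2020), A (Jan 29, 2021).
The subordination applies — D was senior to F — so D and F swap.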